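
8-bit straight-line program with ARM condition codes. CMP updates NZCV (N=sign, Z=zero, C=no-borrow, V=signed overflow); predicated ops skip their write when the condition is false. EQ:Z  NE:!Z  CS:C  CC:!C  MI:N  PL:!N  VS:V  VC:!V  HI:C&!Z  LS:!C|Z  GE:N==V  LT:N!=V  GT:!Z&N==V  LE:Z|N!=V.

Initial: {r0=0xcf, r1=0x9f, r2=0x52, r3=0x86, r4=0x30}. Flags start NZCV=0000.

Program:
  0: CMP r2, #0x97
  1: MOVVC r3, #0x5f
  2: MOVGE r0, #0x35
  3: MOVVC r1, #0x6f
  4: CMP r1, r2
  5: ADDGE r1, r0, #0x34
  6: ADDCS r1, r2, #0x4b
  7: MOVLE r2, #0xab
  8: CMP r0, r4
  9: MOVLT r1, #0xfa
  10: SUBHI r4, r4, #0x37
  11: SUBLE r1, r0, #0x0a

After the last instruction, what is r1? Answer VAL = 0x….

VAL = 0x9d

0: ✓ CMP  NZCV=1001
1: · MOVVC
2: ✓ MOVGE  r0←0x35
3: · MOVVC
4: ✓ CMP  NZCV=0011
5: · ADDGE
6: ✓ ADDCS  r1←0x9d
7: ✓ MOVLE  r2←0xab
8: ✓ CMP  NZCV=0010
9: · MOVLT
10: ✓ SUBHI  r4←0xf9
11: · SUBLE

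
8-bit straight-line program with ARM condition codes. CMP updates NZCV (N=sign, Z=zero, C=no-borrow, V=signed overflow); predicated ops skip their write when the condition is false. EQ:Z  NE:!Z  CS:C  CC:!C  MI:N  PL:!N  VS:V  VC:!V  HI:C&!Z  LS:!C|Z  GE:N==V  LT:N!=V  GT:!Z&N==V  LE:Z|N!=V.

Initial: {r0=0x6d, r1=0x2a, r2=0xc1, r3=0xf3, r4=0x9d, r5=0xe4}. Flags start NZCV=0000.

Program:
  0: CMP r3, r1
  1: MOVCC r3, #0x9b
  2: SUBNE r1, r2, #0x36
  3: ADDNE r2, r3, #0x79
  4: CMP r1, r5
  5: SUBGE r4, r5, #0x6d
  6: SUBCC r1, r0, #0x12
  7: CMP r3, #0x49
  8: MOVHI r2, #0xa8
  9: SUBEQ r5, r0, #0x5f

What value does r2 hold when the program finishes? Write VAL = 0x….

VAL = 0xa8

0: ✓ CMP  NZCV=1010
1: · MOVCC
2: ✓ SUBNE  r1←0x8b
3: ✓ ADDNE  r2←0x6c
4: ✓ CMP  NZCV=1000
5: · SUBGE
6: ✓ SUBCC  r1←0x5b
7: ✓ CMP  NZCV=1010
8: ✓ MOVHI  r2←0xa8
9: · SUBEQ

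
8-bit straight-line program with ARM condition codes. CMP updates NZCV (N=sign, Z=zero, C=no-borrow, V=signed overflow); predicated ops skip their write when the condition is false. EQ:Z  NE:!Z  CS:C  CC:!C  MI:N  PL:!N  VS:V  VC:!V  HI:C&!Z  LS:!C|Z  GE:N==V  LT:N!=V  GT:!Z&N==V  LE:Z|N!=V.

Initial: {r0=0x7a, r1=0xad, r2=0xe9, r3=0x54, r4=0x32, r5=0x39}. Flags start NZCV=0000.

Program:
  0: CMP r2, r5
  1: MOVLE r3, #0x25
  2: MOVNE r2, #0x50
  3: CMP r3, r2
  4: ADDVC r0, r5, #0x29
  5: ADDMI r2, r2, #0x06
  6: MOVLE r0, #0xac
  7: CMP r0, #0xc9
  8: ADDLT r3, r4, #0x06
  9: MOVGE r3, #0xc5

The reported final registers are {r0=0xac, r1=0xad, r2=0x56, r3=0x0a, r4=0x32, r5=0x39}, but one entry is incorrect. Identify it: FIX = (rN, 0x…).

0: ✓ CMP  NZCV=1010
1: ✓ MOVLE  r3←0x25
2: ✓ MOVNE  r2←0x50
3: ✓ CMP  NZCV=1000
4: ✓ ADDVC  r0←0x62
5: ✓ ADDMI  r2←0x56
6: ✓ MOVLE  r0←0xac
7: ✓ CMP  NZCV=1000
8: ✓ ADDLT  r3←0x38
9: · MOVGE

FIX = (r3, 0x38)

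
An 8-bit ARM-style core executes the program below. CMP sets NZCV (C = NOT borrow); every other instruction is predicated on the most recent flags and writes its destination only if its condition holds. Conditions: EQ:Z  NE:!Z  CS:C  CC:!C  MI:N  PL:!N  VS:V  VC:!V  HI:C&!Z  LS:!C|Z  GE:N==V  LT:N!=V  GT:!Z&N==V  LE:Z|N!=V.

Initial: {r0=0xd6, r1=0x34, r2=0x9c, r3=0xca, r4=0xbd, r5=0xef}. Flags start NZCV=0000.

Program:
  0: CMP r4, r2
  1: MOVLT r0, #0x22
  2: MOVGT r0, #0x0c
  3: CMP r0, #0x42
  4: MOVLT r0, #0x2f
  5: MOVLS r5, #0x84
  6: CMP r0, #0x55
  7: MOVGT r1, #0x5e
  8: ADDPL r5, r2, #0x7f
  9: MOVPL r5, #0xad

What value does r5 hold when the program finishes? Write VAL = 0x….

VAL = 0x84

[0] flags=0010 → (cmp)
[1] flags=0010 LT?F → skip
[2] flags=0010 GT?T → r0=0x0c
[3] flags=1000 → (cmp)
[4] flags=1000 LT?T → r0=0x2f
[5] flags=1000 LS?T → r5=0x84
[6] flags=1000 → (cmp)
[7] flags=1000 GT?F → skip
[8] flags=1000 PL?F → skip
[9] flags=1000 PL?F → skip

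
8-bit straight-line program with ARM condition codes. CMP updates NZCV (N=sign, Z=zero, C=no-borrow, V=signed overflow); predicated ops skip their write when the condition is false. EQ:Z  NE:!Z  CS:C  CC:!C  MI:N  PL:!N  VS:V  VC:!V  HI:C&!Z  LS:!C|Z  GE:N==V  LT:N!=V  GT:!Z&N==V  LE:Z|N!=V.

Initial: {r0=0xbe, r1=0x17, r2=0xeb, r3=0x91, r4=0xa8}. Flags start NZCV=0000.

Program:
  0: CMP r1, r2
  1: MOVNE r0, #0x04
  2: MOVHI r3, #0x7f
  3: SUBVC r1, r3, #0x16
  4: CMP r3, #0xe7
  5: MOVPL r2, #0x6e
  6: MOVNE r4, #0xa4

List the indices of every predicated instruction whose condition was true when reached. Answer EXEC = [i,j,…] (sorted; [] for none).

[0] flags=0000 → (cmp)
[1] flags=0000 NE?T → r0=0x04
[2] flags=0000 HI?F → skip
[3] flags=0000 VC?T → r1=0x7b
[4] flags=1000 → (cmp)
[5] flags=1000 PL?F → skip
[6] flags=1000 NE?T → r4=0xa4

EXEC = [1,3,6]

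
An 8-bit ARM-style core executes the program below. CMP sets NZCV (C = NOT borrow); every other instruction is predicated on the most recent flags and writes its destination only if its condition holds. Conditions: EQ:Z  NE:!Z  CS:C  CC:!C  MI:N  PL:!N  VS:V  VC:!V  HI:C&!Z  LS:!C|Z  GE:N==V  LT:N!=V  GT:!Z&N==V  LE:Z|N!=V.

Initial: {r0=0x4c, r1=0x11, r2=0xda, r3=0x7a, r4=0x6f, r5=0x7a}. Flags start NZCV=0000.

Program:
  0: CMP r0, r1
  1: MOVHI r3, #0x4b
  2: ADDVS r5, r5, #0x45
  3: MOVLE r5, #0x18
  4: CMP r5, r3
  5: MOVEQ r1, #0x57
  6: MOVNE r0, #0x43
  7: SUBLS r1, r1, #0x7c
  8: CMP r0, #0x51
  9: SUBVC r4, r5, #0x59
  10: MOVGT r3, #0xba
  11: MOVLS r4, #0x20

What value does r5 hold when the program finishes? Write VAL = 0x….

0: ✓ CMP  NZCV=0010
1: ✓ MOVHI  r3←0x4b
2: · ADDVS
3: · MOVLE
4: ✓ CMP  NZCV=0010
5: · MOVEQ
6: ✓ MOVNE  r0←0x43
7: · SUBLS
8: ✓ CMP  NZCV=1000
9: ✓ SUBVC  r4←0x21
10: · MOVGT
11: ✓ MOVLS  r4←0x20

VAL = 0x7a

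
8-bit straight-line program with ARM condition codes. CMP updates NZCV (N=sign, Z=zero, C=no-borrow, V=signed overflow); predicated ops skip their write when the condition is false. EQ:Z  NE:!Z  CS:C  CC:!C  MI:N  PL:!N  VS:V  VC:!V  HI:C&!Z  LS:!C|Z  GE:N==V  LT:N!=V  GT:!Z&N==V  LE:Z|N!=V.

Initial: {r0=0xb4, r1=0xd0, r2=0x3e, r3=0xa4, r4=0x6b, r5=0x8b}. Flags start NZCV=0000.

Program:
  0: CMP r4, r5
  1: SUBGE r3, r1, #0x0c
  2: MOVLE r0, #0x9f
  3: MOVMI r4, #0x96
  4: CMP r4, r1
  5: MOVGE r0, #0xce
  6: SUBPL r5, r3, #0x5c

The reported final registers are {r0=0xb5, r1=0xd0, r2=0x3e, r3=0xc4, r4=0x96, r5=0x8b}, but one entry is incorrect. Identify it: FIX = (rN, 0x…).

FIX = (r0, 0xb4)

0: ✓ CMP  NZCV=1001
1: ✓ SUBGE  r3←0xc4
2: · MOVLE
3: ✓ MOVMI  r4←0x96
4: ✓ CMP  NZCV=1000
5: · MOVGE
6: · SUBPL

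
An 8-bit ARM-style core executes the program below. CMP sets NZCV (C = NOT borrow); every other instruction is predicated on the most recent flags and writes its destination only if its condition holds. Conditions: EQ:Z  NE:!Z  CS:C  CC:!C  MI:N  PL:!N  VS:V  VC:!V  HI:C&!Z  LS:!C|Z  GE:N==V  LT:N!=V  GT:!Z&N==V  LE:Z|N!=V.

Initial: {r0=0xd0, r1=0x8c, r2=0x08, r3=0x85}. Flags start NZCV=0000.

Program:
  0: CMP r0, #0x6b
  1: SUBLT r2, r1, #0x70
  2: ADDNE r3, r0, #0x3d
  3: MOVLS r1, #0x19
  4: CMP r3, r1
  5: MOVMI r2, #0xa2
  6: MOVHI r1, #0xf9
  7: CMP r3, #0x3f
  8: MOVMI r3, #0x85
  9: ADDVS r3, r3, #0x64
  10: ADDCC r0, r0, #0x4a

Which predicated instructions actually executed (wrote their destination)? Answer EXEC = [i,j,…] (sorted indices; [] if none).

0: ✓ CMP  NZCV=0011
1: ✓ SUBLT  r2←0x1c
2: ✓ ADDNE  r3←0x0d
3: · MOVLS
4: ✓ CMP  NZCV=1001
5: ✓ MOVMI  r2←0xa2
6: · MOVHI
7: ✓ CMP  NZCV=1000
8: ✓ MOVMI  r3←0x85
9: · ADDVS
10: ✓ ADDCC  r0←0x1a

EXEC = [1,2,5,8,10]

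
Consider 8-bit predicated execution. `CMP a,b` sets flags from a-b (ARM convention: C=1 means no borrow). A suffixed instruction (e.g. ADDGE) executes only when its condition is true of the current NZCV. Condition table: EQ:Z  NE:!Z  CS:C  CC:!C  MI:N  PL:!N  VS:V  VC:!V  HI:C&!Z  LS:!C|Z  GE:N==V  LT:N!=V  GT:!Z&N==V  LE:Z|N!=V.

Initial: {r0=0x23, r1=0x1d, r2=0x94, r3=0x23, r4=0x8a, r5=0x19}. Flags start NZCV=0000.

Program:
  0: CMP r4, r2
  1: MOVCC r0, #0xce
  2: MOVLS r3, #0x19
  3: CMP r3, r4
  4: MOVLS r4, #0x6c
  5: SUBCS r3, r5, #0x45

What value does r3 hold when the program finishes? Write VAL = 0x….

VAL = 0x19

0: ✓ CMP  NZCV=1000
1: ✓ MOVCC  r0←0xce
2: ✓ MOVLS  r3←0x19
3: ✓ CMP  NZCV=1001
4: ✓ MOVLS  r4←0x6c
5: · SUBCS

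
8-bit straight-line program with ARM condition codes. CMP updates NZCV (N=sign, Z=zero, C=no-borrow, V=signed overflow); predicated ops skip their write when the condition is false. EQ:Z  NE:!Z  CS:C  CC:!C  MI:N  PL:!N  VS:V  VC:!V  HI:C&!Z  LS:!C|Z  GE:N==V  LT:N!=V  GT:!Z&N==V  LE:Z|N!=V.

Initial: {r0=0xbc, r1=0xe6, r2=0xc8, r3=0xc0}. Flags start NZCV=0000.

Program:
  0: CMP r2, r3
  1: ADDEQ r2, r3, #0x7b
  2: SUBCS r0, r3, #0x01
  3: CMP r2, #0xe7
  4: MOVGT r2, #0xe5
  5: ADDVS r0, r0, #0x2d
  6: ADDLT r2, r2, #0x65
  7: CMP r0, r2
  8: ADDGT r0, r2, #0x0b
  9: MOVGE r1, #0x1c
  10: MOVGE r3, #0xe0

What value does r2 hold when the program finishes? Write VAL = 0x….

0: ✓ CMP  NZCV=0010
1: · ADDEQ
2: ✓ SUBCS  r0←0xbf
3: ✓ CMP  NZCV=1000
4: · MOVGT
5: · ADDVS
6: ✓ ADDLT  r2←0x2d
7: ✓ CMP  NZCV=1010
8: · ADDGT
9: · MOVGE
10: · MOVGE

VAL = 0x2d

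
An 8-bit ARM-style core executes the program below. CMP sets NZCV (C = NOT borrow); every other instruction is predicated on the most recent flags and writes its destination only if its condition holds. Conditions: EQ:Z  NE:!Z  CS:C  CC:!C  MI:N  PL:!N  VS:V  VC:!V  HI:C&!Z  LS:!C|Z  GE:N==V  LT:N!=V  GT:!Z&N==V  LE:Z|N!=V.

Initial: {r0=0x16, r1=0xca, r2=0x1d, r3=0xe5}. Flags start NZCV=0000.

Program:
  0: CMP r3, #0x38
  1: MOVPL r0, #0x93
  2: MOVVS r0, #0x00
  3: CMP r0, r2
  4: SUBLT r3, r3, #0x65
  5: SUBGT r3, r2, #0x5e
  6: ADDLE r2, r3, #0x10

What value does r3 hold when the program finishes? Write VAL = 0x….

VAL = 0x80

0: ✓ CMP  NZCV=1010
1: · MOVPL
2: · MOVVS
3: ✓ CMP  NZCV=1000
4: ✓ SUBLT  r3←0x80
5: · SUBGT
6: ✓ ADDLE  r2←0x90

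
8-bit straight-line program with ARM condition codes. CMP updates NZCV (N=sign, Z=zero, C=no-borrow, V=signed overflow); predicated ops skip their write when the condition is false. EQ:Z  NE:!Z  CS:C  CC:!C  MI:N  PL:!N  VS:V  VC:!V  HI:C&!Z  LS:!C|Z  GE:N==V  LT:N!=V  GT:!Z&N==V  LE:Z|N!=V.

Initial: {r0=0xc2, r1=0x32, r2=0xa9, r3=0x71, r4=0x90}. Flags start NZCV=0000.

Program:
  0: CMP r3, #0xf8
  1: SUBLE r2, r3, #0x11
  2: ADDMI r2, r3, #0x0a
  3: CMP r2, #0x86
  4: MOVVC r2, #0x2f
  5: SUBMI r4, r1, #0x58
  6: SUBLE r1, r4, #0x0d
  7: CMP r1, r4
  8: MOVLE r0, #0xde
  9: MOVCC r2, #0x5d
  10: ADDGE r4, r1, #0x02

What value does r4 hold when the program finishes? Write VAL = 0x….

VAL = 0x34

0: ✓ CMP  NZCV=0000
1: · SUBLE
2: · ADDMI
3: ✓ CMP  NZCV=0010
4: ✓ MOVVC  r2←0x2f
5: · SUBMI
6: · SUBLE
7: ✓ CMP  NZCV=1001
8: · MOVLE
9: ✓ MOVCC  r2←0x5d
10: ✓ ADDGE  r4←0x34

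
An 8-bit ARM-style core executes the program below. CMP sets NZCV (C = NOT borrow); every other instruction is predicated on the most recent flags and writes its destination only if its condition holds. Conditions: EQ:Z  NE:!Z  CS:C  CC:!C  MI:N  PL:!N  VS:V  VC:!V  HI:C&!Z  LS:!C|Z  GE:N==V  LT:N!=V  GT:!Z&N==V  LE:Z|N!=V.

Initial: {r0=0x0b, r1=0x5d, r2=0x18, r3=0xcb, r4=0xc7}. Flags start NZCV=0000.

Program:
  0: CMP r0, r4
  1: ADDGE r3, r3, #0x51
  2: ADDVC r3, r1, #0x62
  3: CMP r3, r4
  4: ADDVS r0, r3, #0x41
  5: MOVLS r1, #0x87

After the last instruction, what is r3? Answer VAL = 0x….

[0] flags=0000 → (cmp)
[1] flags=0000 GE?T → r3=0x1c
[2] flags=0000 VC?T → r3=0xbf
[3] flags=1000 → (cmp)
[4] flags=1000 VS?F → skip
[5] flags=1000 LS?T → r1=0x87

VAL = 0xbf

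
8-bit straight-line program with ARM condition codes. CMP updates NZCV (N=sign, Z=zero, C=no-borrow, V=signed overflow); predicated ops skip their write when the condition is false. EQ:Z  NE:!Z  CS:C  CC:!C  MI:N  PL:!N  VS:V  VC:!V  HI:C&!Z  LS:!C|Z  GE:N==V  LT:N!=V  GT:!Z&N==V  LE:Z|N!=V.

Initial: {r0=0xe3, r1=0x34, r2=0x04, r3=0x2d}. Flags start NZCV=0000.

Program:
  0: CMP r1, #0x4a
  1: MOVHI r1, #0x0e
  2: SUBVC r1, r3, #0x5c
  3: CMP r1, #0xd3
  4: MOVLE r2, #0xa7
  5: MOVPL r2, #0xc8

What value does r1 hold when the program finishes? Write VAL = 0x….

0: ✓ CMP  NZCV=1000
1: · MOVHI
2: ✓ SUBVC  r1←0xd1
3: ✓ CMP  NZCV=1000
4: ✓ MOVLE  r2←0xa7
5: · MOVPL

VAL = 0xd1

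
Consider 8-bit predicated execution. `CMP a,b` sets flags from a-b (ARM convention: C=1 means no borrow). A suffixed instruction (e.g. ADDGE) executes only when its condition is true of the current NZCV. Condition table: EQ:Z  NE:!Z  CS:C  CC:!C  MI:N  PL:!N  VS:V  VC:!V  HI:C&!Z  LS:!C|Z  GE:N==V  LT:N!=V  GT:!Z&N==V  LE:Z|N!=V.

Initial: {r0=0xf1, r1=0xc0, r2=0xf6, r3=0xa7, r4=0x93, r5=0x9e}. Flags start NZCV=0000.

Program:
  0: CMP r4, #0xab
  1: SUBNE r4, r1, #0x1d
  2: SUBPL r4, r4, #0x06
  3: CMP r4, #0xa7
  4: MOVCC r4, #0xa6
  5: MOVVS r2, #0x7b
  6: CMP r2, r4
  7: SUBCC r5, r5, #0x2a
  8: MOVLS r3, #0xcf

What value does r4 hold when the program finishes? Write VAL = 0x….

VAL = 0xa6

[0] flags=1000 → (cmp)
[1] flags=1000 NE?T → r4=0xa3
[2] flags=1000 PL?F → skip
[3] flags=1000 → (cmp)
[4] flags=1000 CC?T → r4=0xa6
[5] flags=1000 VS?F → skip
[6] flags=0010 → (cmp)
[7] flags=0010 CC?F → skip
[8] flags=0010 LS?F → skip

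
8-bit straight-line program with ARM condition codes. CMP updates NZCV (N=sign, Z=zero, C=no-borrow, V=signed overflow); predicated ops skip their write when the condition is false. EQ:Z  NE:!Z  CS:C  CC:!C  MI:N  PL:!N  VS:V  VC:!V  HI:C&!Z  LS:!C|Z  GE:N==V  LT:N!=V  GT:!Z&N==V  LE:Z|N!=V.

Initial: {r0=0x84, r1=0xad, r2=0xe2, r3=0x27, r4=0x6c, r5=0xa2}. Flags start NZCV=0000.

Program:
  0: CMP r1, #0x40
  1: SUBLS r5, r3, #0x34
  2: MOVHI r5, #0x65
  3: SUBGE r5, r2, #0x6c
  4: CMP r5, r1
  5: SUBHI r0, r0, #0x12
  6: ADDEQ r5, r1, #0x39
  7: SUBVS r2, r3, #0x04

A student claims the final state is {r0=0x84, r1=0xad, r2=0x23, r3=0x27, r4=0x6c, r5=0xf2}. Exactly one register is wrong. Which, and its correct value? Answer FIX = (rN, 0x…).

FIX = (r5, 0x65)

0: ✓ CMP  NZCV=0011
1: · SUBLS
2: ✓ MOVHI  r5←0x65
3: · SUBGE
4: ✓ CMP  NZCV=1001
5: · SUBHI
6: · ADDEQ
7: ✓ SUBVS  r2←0x23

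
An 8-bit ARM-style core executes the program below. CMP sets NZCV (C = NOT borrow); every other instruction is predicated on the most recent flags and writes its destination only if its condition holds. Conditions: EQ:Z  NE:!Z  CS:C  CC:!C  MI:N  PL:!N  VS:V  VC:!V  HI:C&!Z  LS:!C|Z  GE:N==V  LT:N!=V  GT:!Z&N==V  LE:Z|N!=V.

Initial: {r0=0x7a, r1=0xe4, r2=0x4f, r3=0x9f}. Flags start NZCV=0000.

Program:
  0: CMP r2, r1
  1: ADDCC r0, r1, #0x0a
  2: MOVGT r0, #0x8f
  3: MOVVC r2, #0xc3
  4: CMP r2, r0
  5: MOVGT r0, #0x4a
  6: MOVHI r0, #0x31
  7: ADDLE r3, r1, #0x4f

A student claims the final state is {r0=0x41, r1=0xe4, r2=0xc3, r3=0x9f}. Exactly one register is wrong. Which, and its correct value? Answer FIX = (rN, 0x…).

FIX = (r0, 0x31)

[0] flags=0000 → (cmp)
[1] flags=0000 CC?T → r0=0xee
[2] flags=0000 GT?T → r0=0x8f
[3] flags=0000 VC?T → r2=0xc3
[4] flags=0010 → (cmp)
[5] flags=0010 GT?T → r0=0x4a
[6] flags=0010 HI?T → r0=0x31
[7] flags=0010 LE?F → skip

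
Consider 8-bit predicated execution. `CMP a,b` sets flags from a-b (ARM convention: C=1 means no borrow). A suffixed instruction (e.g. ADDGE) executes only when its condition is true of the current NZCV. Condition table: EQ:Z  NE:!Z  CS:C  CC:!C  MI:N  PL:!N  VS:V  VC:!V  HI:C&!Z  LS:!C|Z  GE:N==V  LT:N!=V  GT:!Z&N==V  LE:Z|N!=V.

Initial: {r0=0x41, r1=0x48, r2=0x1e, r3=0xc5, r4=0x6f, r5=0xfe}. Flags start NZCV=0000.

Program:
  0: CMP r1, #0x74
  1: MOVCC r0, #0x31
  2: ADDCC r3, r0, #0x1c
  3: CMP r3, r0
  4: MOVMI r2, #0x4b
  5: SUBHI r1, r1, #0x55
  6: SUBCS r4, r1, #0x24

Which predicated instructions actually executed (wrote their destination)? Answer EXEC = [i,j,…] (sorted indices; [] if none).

EXEC = [1,2,5,6]

0: ✓ CMP  NZCV=1000
1: ✓ MOVCC  r0←0x31
2: ✓ ADDCC  r3←0x4d
3: ✓ CMP  NZCV=0010
4: · MOVMI
5: ✓ SUBHI  r1←0xf3
6: ✓ SUBCS  r4←0xcf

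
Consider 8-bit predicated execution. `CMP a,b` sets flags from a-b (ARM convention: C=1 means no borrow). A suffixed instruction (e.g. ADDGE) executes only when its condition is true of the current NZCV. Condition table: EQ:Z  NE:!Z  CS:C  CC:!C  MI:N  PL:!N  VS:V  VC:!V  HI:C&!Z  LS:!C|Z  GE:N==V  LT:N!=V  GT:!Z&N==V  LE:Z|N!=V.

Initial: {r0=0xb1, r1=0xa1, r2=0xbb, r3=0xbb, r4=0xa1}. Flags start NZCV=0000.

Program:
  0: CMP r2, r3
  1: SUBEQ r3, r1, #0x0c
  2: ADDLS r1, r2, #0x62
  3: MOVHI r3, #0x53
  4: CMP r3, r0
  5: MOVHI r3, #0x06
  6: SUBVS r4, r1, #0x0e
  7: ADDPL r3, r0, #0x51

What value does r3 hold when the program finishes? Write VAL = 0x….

0: ✓ CMP  NZCV=0110
1: ✓ SUBEQ  r3←0x95
2: ✓ ADDLS  r1←0x1d
3: · MOVHI
4: ✓ CMP  NZCV=1000
5: · MOVHI
6: · SUBVS
7: · ADDPL

VAL = 0x95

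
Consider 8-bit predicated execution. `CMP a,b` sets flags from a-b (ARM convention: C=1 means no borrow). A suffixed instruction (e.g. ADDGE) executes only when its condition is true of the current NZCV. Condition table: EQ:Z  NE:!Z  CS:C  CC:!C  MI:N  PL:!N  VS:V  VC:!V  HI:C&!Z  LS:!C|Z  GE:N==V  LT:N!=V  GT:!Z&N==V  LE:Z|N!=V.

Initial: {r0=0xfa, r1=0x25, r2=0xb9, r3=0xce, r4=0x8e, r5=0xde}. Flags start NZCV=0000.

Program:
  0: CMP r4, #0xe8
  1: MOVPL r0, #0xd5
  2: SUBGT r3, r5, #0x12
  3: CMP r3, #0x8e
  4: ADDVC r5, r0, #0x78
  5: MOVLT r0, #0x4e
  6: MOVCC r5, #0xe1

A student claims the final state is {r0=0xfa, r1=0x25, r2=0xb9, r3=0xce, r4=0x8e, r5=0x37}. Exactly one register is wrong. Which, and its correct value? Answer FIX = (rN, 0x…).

FIX = (r5, 0x72)

0: ✓ CMP  NZCV=1000
1: · MOVPL
2: · SUBGT
3: ✓ CMP  NZCV=0010
4: ✓ ADDVC  r5←0x72
5: · MOVLT
6: · MOVCC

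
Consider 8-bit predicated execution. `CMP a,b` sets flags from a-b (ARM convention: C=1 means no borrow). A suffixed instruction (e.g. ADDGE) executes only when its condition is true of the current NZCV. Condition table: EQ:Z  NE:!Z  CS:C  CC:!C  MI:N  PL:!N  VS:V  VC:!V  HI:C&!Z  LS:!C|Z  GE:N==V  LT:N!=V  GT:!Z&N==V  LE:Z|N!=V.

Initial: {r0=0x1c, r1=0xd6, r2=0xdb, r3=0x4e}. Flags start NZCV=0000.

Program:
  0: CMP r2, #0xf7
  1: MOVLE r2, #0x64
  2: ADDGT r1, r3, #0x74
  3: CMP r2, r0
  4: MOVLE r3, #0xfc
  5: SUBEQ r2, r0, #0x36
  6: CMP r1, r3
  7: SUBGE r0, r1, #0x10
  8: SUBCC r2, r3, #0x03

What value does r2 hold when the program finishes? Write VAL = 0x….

VAL = 0x64

[0] flags=1000 → (cmp)
[1] flags=1000 LE?T → r2=0x64
[2] flags=1000 GT?F → skip
[3] flags=0010 → (cmp)
[4] flags=0010 LE?F → skip
[5] flags=0010 EQ?F → skip
[6] flags=1010 → (cmp)
[7] flags=1010 GE?F → skip
[8] flags=1010 CC?F → skip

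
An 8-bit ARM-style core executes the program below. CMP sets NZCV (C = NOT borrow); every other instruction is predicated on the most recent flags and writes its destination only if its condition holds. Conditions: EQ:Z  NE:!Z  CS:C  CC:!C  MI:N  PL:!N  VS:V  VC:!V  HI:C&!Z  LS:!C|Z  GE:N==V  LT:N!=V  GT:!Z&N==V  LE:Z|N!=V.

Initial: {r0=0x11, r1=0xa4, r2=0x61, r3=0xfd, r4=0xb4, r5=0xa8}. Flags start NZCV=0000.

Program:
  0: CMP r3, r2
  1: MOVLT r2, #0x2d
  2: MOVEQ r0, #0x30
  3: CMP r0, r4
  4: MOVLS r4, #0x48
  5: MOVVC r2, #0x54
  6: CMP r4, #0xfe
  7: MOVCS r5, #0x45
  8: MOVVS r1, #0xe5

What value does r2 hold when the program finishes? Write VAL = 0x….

0: ✓ CMP  NZCV=1010
1: ✓ MOVLT  r2←0x2d
2: · MOVEQ
3: ✓ CMP  NZCV=0000
4: ✓ MOVLS  r4←0x48
5: ✓ MOVVC  r2←0x54
6: ✓ CMP  NZCV=0000
7: · MOVCS
8: · MOVVS

VAL = 0x54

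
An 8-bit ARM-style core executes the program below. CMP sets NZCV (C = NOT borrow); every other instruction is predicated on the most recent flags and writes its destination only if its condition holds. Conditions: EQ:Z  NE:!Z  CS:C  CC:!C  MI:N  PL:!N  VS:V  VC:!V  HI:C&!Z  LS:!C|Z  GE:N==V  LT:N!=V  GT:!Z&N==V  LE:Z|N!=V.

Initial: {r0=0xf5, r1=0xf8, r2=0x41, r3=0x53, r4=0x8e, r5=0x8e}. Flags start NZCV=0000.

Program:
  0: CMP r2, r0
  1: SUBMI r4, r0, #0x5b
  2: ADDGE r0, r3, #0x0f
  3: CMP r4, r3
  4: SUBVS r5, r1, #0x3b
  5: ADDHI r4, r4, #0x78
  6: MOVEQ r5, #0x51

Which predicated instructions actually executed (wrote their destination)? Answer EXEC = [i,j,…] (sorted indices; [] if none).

0: ✓ CMP  NZCV=0000
1: · SUBMI
2: ✓ ADDGE  r0←0x62
3: ✓ CMP  NZCV=0011
4: ✓ SUBVS  r5←0xbd
5: ✓ ADDHI  r4←0x06
6: · MOVEQ

EXEC = [2,4,5]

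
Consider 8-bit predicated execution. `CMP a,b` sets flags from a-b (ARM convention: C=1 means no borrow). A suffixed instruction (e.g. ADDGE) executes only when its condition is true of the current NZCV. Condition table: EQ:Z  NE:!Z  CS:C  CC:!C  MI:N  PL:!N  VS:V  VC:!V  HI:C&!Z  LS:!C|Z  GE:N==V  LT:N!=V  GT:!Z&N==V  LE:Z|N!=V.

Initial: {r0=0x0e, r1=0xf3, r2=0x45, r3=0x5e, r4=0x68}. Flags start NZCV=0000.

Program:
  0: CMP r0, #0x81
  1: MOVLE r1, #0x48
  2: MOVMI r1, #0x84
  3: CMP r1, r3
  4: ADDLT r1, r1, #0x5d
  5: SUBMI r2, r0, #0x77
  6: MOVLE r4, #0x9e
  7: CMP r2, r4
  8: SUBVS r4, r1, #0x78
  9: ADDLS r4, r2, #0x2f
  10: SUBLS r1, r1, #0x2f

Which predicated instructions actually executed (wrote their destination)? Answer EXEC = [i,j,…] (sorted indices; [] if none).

[0] flags=1001 → (cmp)
[1] flags=1001 LE?F → skip
[2] flags=1001 MI?T → r1=0x84
[3] flags=0011 → (cmp)
[4] flags=0011 LT?T → r1=0xe1
[5] flags=0011 MI?F → skip
[6] flags=0011 LE?T → r4=0x9e
[7] flags=1001 → (cmp)
[8] flags=1001 VS?T → r4=0x69
[9] flags=1001 LS?T → r4=0x74
[10] flags=1001 LS?T → r1=0xb2

EXEC = [2,4,6,8,9,10]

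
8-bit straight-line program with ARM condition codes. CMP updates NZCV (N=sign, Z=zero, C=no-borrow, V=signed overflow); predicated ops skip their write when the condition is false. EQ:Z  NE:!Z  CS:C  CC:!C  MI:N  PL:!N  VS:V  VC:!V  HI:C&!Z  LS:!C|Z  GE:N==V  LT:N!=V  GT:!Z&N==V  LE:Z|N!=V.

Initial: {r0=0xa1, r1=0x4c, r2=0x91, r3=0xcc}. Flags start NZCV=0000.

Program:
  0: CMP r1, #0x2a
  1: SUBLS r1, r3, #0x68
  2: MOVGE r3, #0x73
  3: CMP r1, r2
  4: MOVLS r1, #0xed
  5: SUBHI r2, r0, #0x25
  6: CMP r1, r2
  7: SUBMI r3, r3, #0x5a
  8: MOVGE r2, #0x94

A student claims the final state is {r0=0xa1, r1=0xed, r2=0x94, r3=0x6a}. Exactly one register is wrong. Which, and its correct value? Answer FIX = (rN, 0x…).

FIX = (r3, 0x73)

0: ✓ CMP  NZCV=0010
1: · SUBLS
2: ✓ MOVGE  r3←0x73
3: ✓ CMP  NZCV=1001
4: ✓ MOVLS  r1←0xed
5: · SUBHI
6: ✓ CMP  NZCV=0010
7: · SUBMI
8: ✓ MOVGE  r2←0x94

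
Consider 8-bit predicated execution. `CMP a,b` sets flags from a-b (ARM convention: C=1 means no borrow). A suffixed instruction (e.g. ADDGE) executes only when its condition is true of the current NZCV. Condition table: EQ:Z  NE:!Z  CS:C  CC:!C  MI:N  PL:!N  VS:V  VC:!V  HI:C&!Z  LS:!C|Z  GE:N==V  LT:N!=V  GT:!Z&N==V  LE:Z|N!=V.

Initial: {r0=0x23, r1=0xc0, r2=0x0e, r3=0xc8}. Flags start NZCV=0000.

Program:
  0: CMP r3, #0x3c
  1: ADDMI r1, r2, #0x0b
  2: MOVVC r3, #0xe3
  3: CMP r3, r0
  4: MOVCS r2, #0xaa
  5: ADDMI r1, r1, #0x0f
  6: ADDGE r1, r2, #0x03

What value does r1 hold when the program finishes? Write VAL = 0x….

VAL = 0x28

0: ✓ CMP  NZCV=1010
1: ✓ ADDMI  r1←0x19
2: ✓ MOVVC  r3←0xe3
3: ✓ CMP  NZCV=1010
4: ✓ MOVCS  r2←0xaa
5: ✓ ADDMI  r1←0x28
6: · ADDGE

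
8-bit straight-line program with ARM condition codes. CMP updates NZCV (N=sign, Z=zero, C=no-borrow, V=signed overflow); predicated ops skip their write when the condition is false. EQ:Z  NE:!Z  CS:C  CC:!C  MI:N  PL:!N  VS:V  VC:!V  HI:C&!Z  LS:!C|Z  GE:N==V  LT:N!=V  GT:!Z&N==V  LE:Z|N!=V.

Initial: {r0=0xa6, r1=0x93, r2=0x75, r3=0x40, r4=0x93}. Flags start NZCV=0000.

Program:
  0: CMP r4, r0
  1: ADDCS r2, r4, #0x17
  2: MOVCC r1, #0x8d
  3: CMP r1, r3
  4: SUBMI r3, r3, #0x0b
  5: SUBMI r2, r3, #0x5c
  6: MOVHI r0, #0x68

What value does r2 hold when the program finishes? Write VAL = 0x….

VAL = 0x75

[0] flags=1000 → (cmp)
[1] flags=1000 CS?F → skip
[2] flags=1000 CC?T → r1=0x8d
[3] flags=0011 → (cmp)
[4] flags=0011 MI?F → skip
[5] flags=0011 MI?F → skip
[6] flags=0011 HI?T → r0=0x68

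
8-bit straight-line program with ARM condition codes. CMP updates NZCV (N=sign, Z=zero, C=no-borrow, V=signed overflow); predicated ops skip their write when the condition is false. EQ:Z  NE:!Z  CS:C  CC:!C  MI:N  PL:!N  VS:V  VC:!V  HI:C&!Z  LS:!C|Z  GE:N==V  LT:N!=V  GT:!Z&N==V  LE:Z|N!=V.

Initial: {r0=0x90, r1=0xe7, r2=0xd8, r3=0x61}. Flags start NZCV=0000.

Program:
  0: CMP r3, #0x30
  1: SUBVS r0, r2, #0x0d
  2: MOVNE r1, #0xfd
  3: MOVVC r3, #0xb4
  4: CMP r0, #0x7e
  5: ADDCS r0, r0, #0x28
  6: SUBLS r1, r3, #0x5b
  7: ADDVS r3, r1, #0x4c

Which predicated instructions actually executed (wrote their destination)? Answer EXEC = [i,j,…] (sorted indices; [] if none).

0: ✓ CMP  NZCV=0010
1: · SUBVS
2: ✓ MOVNE  r1←0xfd
3: ✓ MOVVC  r3←0xb4
4: ✓ CMP  NZCV=0011
5: ✓ ADDCS  r0←0xb8
6: · SUBLS
7: ✓ ADDVS  r3←0x49

EXEC = [2,3,5,7]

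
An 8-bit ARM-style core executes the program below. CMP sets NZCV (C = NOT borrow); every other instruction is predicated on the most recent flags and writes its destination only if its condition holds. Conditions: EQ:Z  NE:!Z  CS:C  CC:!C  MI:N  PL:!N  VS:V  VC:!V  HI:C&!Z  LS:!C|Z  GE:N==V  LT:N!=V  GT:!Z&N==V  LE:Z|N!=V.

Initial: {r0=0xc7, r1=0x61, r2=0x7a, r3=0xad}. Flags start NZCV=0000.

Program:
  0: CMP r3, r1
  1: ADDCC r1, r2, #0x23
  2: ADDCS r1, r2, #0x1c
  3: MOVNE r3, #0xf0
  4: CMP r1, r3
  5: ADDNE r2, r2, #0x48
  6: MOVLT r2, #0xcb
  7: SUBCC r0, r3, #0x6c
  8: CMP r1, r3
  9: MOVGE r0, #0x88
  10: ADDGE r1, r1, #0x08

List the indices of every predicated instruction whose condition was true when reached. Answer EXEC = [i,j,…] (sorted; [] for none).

EXEC = [2,3,5,6,7]

[0] flags=0011 → (cmp)
[1] flags=0011 CC?F → skip
[2] flags=0011 CS?T → r1=0x96
[3] flags=0011 NE?T → r3=0xf0
[4] flags=1000 → (cmp)
[5] flags=1000 NE?T → r2=0xc2
[6] flags=1000 LT?T → r2=0xcb
[7] flags=1000 CC?T → r0=0x84
[8] flags=1000 → (cmp)
[9] flags=1000 GE?F → skip
[10] flags=1000 GE?F → skip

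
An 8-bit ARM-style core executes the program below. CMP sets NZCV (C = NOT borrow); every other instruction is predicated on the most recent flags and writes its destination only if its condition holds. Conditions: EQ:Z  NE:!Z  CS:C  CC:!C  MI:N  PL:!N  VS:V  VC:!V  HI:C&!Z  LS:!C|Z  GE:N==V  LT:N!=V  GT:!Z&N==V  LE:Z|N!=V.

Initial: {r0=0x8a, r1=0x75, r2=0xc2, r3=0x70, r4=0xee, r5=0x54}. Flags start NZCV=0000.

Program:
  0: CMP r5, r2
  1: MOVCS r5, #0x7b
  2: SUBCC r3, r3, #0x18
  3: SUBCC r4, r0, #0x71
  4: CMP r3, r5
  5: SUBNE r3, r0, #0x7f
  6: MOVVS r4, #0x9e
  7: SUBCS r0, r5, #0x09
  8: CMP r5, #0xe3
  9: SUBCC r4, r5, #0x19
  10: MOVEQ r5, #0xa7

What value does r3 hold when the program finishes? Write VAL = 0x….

VAL = 0x0b

0: ✓ CMP  NZCV=1001
1: · MOVCS
2: ✓ SUBCC  r3←0x58
3: ✓ SUBCC  r4←0x19
4: ✓ CMP  NZCV=0010
5: ✓ SUBNE  r3←0x0b
6: · MOVVS
7: ✓ SUBCS  r0←0x4b
8: ✓ CMP  NZCV=0000
9: ✓ SUBCC  r4←0x3b
10: · MOVEQ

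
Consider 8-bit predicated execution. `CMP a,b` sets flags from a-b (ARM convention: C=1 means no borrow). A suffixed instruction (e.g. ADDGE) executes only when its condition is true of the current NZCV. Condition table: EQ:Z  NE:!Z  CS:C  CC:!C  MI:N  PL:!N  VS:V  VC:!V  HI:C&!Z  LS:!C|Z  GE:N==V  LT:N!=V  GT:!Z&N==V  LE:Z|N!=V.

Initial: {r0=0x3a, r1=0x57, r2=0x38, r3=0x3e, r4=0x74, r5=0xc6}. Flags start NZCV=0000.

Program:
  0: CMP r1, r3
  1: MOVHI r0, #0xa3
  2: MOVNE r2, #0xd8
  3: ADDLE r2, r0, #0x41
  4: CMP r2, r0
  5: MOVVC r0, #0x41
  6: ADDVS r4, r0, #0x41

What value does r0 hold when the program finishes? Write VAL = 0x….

VAL = 0x41

[0] flags=0010 → (cmp)
[1] flags=0010 HI?T → r0=0xa3
[2] flags=0010 NE?T → r2=0xd8
[3] flags=0010 LE?F → skip
[4] flags=0010 → (cmp)
[5] flags=0010 VC?T → r0=0x41
[6] flags=0010 VS?F → skip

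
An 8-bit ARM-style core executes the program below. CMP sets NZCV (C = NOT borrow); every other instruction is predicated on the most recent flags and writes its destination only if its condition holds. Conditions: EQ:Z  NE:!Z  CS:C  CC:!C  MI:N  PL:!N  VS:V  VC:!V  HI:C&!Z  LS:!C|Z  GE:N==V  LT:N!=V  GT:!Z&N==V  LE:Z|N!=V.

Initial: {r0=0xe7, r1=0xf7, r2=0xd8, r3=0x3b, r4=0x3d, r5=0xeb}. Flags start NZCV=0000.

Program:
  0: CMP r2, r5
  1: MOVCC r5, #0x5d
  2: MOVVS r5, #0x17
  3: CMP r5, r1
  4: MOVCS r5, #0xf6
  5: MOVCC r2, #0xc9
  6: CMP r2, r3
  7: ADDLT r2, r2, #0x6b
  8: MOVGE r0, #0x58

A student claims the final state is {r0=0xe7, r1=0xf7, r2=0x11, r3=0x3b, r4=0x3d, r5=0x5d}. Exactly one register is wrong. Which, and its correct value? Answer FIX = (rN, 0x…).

FIX = (r2, 0x34)

0: ✓ CMP  NZCV=1000
1: ✓ MOVCC  r5←0x5d
2: · MOVVS
3: ✓ CMP  NZCV=0000
4: · MOVCS
5: ✓ MOVCC  r2←0xc9
6: ✓ CMP  NZCV=1010
7: ✓ ADDLT  r2←0x34
8: · MOVGE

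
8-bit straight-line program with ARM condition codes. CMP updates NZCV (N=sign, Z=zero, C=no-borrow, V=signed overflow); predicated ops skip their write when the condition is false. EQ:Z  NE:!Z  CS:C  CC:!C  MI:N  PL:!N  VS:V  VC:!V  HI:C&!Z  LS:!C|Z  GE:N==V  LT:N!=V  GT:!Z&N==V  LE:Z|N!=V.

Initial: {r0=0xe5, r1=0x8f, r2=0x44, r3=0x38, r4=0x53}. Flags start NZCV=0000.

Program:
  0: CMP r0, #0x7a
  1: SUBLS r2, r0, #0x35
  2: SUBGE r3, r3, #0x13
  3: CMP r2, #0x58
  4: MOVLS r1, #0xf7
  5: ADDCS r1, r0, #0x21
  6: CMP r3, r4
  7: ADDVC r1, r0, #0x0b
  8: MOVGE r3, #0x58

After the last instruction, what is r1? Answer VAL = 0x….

0: ✓ CMP  NZCV=0011
1: · SUBLS
2: · SUBGE
3: ✓ CMP  NZCV=1000
4: ✓ MOVLS  r1←0xf7
5: · ADDCS
6: ✓ CMP  NZCV=1000
7: ✓ ADDVC  r1←0xf0
8: · MOVGE

VAL = 0xf0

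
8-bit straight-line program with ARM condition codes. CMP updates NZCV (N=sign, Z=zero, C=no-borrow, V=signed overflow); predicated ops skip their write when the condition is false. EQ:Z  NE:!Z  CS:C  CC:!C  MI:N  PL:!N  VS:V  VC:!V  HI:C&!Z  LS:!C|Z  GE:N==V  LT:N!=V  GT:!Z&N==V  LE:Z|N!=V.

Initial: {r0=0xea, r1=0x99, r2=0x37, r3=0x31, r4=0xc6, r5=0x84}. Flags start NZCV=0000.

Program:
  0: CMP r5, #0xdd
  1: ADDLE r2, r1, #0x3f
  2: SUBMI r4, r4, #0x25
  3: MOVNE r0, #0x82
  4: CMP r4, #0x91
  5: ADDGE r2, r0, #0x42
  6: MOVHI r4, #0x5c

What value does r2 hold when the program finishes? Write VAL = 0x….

VAL = 0xc4

[0] flags=1000 → (cmp)
[1] flags=1000 LE?T → r2=0xd8
[2] flags=1000 MI?T → r4=0xa1
[3] flags=1000 NE?T → r0=0x82
[4] flags=0010 → (cmp)
[5] flags=0010 GE?T → r2=0xc4
[6] flags=0010 HI?T → r4=0x5c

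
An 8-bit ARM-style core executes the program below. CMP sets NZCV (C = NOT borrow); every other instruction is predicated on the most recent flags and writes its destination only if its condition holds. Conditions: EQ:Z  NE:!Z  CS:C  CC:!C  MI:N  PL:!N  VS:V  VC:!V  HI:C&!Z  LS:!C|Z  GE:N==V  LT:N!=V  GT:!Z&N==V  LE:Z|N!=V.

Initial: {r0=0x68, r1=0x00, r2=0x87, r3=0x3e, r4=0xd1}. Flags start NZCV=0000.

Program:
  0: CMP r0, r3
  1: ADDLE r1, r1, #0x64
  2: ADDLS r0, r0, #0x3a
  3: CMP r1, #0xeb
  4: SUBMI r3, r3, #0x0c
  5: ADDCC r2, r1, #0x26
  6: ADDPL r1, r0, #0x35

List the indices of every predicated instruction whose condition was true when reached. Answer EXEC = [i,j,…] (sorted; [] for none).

0: ✓ CMP  NZCV=0010
1: · ADDLE
2: · ADDLS
3: ✓ CMP  NZCV=0000
4: · SUBMI
5: ✓ ADDCC  r2←0x26
6: ✓ ADDPL  r1←0x9d

EXEC = [5,6]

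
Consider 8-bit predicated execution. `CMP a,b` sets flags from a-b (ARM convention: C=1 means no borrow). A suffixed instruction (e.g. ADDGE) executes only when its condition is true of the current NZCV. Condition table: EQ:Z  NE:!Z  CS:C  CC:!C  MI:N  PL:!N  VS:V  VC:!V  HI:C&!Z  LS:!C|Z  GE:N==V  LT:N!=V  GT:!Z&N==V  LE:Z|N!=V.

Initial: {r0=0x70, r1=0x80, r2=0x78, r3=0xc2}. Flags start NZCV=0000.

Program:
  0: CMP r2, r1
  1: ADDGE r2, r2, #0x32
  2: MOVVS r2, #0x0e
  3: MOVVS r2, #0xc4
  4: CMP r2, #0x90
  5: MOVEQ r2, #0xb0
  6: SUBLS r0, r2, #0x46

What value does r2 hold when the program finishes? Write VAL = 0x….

VAL = 0xc4

0: ✓ CMP  NZCV=1001
1: ✓ ADDGE  r2←0xaa
2: ✓ MOVVS  r2←0x0e
3: ✓ MOVVS  r2←0xc4
4: ✓ CMP  NZCV=0010
5: · MOVEQ
6: · SUBLS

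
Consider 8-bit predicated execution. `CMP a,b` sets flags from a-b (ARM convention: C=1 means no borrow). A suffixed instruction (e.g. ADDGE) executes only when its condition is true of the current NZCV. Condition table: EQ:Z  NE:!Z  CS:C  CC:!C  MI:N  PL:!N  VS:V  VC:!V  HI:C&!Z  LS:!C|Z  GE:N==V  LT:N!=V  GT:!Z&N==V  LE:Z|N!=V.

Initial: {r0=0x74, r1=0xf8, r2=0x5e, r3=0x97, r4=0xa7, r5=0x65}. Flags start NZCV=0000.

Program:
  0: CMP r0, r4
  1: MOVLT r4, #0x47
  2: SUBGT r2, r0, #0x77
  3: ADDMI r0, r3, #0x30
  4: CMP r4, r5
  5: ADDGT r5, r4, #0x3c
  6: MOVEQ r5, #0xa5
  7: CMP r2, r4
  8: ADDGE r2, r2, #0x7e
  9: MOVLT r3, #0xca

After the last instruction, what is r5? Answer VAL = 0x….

VAL = 0x65

[0] flags=1001 → (cmp)
[1] flags=1001 LT?F → skip
[2] flags=1001 GT?T → r2=0xfd
[3] flags=1001 MI?T → r0=0xc7
[4] flags=0011 → (cmp)
[5] flags=0011 GT?F → skip
[6] flags=0011 EQ?F → skip
[7] flags=0010 → (cmp)
[8] flags=0010 GE?T → r2=0x7b
[9] flags=0010 LT?F → skip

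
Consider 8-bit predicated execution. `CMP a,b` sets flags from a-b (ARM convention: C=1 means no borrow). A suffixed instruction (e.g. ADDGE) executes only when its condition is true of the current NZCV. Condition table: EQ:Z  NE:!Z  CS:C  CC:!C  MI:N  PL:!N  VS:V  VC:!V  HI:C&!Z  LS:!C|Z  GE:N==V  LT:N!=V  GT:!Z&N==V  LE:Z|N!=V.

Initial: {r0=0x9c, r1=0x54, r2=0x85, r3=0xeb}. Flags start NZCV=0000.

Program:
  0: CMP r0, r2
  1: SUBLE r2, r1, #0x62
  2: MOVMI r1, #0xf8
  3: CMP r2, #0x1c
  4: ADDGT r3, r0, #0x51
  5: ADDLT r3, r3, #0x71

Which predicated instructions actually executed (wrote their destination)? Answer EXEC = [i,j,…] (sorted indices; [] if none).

EXEC = [5]

[0] flags=0010 → (cmp)
[1] flags=0010 LE?F → skip
[2] flags=0010 MI?F → skip
[3] flags=0011 → (cmp)
[4] flags=0011 GT?F → skip
[5] flags=0011 LT?T → r3=0x5c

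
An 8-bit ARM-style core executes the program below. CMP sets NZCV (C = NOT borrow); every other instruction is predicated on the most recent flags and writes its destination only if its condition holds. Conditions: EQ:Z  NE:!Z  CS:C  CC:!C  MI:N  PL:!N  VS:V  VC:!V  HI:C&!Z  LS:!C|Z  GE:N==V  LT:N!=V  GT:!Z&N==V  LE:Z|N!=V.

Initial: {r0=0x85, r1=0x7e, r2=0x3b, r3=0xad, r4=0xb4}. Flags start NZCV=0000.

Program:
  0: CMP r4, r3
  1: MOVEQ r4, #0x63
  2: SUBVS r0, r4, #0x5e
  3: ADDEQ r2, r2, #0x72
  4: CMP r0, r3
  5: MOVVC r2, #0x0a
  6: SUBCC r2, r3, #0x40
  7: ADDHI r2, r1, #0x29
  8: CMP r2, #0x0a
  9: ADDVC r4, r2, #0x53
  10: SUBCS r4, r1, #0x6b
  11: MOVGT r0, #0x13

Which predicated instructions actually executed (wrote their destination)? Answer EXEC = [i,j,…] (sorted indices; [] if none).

[0] flags=0010 → (cmp)
[1] flags=0010 EQ?F → skip
[2] flags=0010 VS?F → skip
[3] flags=0010 EQ?F → skip
[4] flags=1000 → (cmp)
[5] flags=1000 VC?T → r2=0x0a
[6] flags=1000 CC?T → r2=0x6d
[7] flags=1000 HI?F → skip
[8] flags=0010 → (cmp)
[9] flags=0010 VC?T → r4=0xc0
[10] flags=0010 CS?T → r4=0x13
[11] flags=0010 GT?T → r0=0x13

EXEC = [5,6,9,10,11]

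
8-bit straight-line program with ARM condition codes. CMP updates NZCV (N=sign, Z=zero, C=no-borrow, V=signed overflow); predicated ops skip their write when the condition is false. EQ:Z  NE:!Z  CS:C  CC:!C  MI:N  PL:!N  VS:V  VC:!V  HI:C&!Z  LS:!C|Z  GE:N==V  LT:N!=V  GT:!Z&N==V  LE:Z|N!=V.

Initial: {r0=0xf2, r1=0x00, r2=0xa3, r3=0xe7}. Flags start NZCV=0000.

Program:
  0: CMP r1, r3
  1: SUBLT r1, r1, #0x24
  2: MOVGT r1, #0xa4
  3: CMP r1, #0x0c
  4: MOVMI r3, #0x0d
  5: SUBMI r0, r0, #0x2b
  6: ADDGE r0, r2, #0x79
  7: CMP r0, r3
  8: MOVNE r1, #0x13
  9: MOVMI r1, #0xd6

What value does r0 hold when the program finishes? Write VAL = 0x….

0: ✓ CMP  NZCV=0000
1: · SUBLT
2: ✓ MOVGT  r1←0xa4
3: ✓ CMP  NZCV=1010
4: ✓ MOVMI  r3←0x0d
5: ✓ SUBMI  r0←0xc7
6: · ADDGE
7: ✓ CMP  NZCV=1010
8: ✓ MOVNE  r1←0x13
9: ✓ MOVMI  r1←0xd6

VAL = 0xc7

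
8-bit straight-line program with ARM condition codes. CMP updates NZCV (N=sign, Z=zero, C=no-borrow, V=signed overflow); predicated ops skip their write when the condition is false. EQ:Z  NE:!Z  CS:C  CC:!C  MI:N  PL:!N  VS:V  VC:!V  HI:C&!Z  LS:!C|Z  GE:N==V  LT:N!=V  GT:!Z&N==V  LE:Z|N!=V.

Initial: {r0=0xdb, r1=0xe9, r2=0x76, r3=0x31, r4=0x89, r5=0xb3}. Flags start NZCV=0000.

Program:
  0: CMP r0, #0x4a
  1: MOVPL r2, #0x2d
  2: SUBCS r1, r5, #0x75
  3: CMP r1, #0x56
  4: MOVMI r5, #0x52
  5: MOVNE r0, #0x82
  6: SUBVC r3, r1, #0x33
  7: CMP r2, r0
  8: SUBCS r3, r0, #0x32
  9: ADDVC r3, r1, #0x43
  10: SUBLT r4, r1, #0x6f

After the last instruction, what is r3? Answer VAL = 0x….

VAL = 0x0b

[0] flags=1010 → (cmp)
[1] flags=1010 PL?F → skip
[2] flags=1010 CS?T → r1=0x3e
[3] flags=1000 → (cmp)
[4] flags=1000 MI?T → r5=0x52
[5] flags=1000 NE?T → r0=0x82
[6] flags=1000 VC?T → r3=0x0b
[7] flags=1001 → (cmp)
[8] flags=1001 CS?F → skip
[9] flags=1001 VC?F → skip
[10] flags=1001 LT?F → skip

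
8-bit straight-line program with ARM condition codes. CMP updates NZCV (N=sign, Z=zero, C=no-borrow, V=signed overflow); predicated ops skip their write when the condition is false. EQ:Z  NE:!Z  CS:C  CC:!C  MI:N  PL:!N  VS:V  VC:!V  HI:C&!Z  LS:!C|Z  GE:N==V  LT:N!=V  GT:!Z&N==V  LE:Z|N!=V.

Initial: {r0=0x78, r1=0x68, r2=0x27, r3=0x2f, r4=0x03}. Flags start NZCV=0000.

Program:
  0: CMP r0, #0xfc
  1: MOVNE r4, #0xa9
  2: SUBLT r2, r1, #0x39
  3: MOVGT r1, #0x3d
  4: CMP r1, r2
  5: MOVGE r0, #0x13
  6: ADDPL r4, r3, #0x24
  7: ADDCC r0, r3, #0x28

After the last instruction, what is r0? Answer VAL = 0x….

0: ✓ CMP  NZCV=0000
1: ✓ MOVNE  r4←0xa9
2: · SUBLT
3: ✓ MOVGT  r1←0x3d
4: ✓ CMP  NZCV=0010
5: ✓ MOVGE  r0←0x13
6: ✓ ADDPL  r4←0x53
7: · ADDCC

VAL = 0x13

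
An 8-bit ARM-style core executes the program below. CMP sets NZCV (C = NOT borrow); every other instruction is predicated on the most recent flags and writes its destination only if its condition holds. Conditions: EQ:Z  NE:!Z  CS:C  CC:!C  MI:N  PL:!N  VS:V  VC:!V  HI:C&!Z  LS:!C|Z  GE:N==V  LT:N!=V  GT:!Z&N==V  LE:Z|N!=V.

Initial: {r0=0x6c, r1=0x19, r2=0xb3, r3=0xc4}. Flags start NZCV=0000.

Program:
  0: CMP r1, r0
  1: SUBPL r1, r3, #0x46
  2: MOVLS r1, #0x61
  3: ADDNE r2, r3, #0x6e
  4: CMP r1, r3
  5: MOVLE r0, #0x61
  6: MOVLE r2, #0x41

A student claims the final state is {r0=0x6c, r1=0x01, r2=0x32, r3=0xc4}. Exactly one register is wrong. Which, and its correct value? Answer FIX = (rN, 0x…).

0: ✓ CMP  NZCV=1000
1: · SUBPL
2: ✓ MOVLS  r1←0x61
3: ✓ ADDNE  r2←0x32
4: ✓ CMP  NZCV=1001
5: · MOVLE
6: · MOVLE

FIX = (r1, 0x61)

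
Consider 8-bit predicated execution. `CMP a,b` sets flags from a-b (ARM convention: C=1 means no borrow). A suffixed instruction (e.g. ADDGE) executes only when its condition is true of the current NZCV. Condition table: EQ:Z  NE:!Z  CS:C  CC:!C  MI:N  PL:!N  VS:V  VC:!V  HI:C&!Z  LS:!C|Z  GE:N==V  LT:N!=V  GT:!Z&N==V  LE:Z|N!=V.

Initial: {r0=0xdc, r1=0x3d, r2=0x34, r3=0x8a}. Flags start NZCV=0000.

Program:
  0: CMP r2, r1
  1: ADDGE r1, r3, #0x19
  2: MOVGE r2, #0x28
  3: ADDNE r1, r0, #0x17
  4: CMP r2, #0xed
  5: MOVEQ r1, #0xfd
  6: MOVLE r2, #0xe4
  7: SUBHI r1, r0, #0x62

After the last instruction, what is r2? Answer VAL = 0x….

VAL = 0x34

0: ✓ CMP  NZCV=1000
1: · ADDGE
2: · MOVGE
3: ✓ ADDNE  r1←0xf3
4: ✓ CMP  NZCV=0000
5: · MOVEQ
6: · MOVLE
7: · SUBHI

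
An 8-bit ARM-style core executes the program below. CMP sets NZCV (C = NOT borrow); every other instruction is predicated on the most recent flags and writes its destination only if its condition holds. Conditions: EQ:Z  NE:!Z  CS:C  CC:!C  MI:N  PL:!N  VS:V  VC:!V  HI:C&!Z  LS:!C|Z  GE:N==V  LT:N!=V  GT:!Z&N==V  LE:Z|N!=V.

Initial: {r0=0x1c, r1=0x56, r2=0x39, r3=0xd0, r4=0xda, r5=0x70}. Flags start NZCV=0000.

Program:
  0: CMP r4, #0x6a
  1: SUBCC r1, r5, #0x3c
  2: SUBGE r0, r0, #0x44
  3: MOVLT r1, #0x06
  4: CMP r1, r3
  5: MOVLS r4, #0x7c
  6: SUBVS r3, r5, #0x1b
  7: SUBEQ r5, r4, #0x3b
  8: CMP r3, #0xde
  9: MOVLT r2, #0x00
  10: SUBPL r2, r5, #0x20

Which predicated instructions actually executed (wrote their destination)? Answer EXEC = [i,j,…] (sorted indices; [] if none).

[0] flags=0011 → (cmp)
[1] flags=0011 CC?F → skip
[2] flags=0011 GE?F → skip
[3] flags=0011 LT?T → r1=0x06
[4] flags=0000 → (cmp)
[5] flags=0000 LS?T → r4=0x7c
[6] flags=0000 VS?F → skip
[7] flags=0000 EQ?F → skip
[8] flags=1000 → (cmp)
[9] flags=1000 LT?T → r2=0x00
[10] flags=1000 PL?F → skip

EXEC = [3,5,9]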